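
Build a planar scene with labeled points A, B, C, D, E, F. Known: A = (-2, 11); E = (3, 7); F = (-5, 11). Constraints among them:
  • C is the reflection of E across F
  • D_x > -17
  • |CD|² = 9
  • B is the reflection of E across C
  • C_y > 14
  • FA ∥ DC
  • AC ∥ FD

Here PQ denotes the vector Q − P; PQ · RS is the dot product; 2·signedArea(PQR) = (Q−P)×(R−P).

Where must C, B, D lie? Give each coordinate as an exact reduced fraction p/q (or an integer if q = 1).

1. C_x = -13  [C is the reflection of E across F]
2. C_y = 15  [C is the reflection of E across F]
   → C = (-13, 15)
3. B_x = -29  [B is the reflection of E across C]
4. B_y = 23  [B is the reflection of E across C]
   → B = (-29, 23)
5. D_x = -16  [FA ∥ DC ∩ AC ∥ FD]
6. D_y = 15  [FA ∥ DC ∩ AC ∥ FD]
   → D = (-16, 15)

B = (-29, 23)
C = (-13, 15)
D = (-16, 15)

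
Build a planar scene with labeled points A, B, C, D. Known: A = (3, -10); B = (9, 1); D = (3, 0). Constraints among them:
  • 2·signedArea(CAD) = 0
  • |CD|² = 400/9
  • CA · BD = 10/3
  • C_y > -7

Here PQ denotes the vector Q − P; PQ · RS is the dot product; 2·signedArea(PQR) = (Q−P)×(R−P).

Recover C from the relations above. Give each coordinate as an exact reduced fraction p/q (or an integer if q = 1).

1. C_x = 3  [2·signedArea(CAD) = 0 ∩ CA · BD = 10/3]
2. C_y = -20/3  [2·signedArea(CAD) = 0 ∩ CA · BD = 10/3]
   → C = (3, -20/3)

C = (3, -20/3)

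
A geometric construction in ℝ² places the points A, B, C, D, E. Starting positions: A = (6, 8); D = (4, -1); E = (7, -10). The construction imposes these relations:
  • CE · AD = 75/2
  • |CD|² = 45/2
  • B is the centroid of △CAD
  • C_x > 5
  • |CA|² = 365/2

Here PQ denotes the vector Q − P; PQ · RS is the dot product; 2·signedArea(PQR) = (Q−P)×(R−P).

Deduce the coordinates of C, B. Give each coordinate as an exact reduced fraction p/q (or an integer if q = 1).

B = (31/6, 1/2)
C = (11/2, -11/2)

1. C_x = 11/2  [line 2·x + 9·y + 77/2 = 0 ∩ |CA|² = 365/2]
2. C_y = -11/2  [line 2·x + 9·y + 77/2 = 0 ∩ |CA|² = 365/2]
   → C = (11/2, -11/2)
3. B_x = 31/6  [B is the centroid of △CAD]
4. B_y = 1/2  [B is the centroid of △CAD]
   → B = (31/6, 1/2)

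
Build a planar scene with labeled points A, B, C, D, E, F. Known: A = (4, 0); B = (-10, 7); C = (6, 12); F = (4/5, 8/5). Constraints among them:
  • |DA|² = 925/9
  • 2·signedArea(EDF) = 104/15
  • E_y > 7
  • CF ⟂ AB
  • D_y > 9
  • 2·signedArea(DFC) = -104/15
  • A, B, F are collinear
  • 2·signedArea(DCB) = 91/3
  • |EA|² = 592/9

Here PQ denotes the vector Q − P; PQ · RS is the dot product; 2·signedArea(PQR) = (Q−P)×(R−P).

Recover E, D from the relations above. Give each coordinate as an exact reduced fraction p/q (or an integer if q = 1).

D = (17/3, 10)
E = (16/3, 8)

1. D_x = 17/3  [2·signedArea(DFC) = -104/15 ∩ 2·signedArea(DCB) = 91/3]
2. D_y = 10  [2·signedArea(DFC) = -104/15 ∩ 2·signedArea(DCB) = 91/3]
   → D = (17/3, 10)
3. E_x = 16/3  [line 42/5·x + -73/15·y + -88/15 = 0 ∩ |EA|² = 592/9]
4. E_y = 8  [line 42/5·x + -73/15·y + -88/15 = 0 ∩ |EA|² = 592/9]
   → E = (16/3, 8)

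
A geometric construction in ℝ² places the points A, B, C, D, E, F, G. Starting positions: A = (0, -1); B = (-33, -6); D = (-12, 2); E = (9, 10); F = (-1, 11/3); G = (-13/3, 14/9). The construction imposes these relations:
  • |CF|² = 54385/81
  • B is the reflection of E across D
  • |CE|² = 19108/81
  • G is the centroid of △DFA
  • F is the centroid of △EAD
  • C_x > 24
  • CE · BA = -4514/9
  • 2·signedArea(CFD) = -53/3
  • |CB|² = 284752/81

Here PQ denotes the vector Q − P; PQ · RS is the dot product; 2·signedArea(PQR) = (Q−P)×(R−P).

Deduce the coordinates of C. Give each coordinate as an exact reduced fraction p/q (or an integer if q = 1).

C = (73/3, 82/9)

1. C_x = 73/3  [CE · BA = -4514/9 ∩ 2·signedArea(CFD) = -53/3]
2. C_y = 82/9  [CE · BA = -4514/9 ∩ 2·signedArea(CFD) = -53/3]
   → C = (73/3, 82/9)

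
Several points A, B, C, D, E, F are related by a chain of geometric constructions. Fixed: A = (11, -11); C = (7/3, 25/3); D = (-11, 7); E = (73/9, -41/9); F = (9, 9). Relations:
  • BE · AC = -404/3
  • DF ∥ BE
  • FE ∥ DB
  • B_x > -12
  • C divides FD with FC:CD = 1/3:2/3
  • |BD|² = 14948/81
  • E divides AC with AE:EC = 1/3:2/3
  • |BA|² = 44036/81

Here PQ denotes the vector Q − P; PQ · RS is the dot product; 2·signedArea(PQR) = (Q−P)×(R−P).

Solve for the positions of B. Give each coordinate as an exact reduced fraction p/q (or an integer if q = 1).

B = (-107/9, -59/9)

1. B_x = -107/9  [DF ∥ BE ∩ FE ∥ DB]
2. B_y = -59/9  [DF ∥ BE ∩ FE ∥ DB]
   → B = (-107/9, -59/9)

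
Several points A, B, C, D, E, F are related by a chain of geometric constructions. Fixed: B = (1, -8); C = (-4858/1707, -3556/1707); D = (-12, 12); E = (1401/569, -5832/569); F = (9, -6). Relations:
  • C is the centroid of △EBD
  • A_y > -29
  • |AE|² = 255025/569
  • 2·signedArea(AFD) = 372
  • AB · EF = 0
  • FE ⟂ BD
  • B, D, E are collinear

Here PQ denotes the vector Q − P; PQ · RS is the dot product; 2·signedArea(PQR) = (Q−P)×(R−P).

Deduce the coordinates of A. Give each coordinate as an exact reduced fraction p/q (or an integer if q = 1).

1. A_x = 14  [AB · EF = 0 ∩ 2·signedArea(AFD) = 372]
2. A_y = -28  [AB · EF = 0 ∩ 2·signedArea(AFD) = 372]
   → A = (14, -28)

A = (14, -28)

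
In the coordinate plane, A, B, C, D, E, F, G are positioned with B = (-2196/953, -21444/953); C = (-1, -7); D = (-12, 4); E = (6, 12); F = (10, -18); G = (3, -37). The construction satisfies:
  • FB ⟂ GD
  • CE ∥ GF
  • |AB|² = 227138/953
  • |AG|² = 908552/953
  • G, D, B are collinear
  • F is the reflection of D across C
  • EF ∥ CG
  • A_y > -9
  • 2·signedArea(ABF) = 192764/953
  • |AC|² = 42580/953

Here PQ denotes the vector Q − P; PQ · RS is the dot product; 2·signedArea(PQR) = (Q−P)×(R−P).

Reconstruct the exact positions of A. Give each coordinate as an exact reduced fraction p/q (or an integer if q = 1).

A = (-7251/953, -7627/953)

1. A_x = -7251/953  [line -4290/953·x + 11726/953·y + 61204/953 = 0 ∩ |AG|² = 908552/953]
2. A_y = -7627/953  [line -4290/953·x + 11726/953·y + 61204/953 = 0 ∩ |AG|² = 908552/953]
   → A = (-7251/953, -7627/953)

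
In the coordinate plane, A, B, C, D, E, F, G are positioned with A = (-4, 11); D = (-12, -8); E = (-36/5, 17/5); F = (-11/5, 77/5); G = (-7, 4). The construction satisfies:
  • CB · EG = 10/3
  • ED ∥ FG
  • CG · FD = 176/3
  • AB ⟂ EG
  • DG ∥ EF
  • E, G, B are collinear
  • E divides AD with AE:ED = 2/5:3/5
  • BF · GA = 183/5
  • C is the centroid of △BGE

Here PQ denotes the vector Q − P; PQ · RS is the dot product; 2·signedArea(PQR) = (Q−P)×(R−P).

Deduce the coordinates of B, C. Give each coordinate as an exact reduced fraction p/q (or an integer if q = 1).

B = (-23/5, 56/5)
C = (-94/15, 31/5)

1. B_x = -23/5  [E, G, B are collinear ∩ AB ⟂ EG]
2. B_y = 56/5  [E, G, B are collinear ∩ AB ⟂ EG]
   → B = (-23/5, 56/5)
3. C_x = -94/15  [C is the centroid of △BGE]
4. C_y = 31/5  [C is the centroid of △BGE]
   → C = (-94/15, 31/5)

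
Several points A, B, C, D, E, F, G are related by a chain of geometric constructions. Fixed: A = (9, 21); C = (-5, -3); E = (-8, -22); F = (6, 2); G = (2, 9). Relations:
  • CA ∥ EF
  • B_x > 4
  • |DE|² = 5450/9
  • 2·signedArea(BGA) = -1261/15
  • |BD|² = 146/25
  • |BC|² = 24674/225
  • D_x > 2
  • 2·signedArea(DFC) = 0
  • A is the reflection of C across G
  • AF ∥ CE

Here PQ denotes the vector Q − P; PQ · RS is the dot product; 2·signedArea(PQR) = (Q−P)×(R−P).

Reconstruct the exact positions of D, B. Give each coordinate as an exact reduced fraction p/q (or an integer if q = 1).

B = (68/15, 4/3)
D = (7/3, 1/3)

1. D_x = 7/3  [line 5·x + -11·y + -8 = 0 ∩ |DE|² = 5450/9]
2. D_y = 1/3  [line 5·x + -11·y + -8 = 0 ∩ |DE|² = 5450/9]
   → D = (7/3, 1/3)
3. B_x = 68/15  [line -12·x + 7·y + 676/15 = 0 ∩ |BD|² = 146/25]
4. B_y = 4/3  [line -12·x + 7·y + 676/15 = 0 ∩ |BD|² = 146/25]
   → B = (68/15, 4/3)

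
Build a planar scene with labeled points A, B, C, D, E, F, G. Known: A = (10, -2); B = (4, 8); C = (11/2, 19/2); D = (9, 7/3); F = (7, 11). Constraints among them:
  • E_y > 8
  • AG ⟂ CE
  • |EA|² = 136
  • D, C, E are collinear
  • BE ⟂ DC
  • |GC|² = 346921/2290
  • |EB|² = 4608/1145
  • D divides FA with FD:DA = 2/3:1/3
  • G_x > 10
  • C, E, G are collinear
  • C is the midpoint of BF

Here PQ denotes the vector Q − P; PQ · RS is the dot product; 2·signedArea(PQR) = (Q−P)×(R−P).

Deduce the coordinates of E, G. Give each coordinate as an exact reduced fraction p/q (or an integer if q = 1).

1. E_x = 6644/1145  [D, C, E are collinear ∩ BE ⟂ DC]
2. E_y = 10168/1145  [D, C, E are collinear ∩ BE ⟂ DC]
   → E = (6644/1145, 10168/1145)
3. G_x = 12482/1145  [C, E, G are collinear ∩ AG ⟂ CE]
4. G_y = -1786/1145  [C, E, G are collinear ∩ AG ⟂ CE]
   → G = (12482/1145, -1786/1145)

E = (6644/1145, 10168/1145)
G = (12482/1145, -1786/1145)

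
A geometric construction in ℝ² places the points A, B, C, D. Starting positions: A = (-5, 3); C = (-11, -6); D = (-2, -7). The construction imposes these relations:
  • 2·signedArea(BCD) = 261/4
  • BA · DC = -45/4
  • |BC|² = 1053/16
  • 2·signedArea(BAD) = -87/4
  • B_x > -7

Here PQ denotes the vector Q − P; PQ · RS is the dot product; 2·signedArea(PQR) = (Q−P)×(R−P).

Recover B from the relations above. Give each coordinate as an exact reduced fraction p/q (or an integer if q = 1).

B = (-13/2, 3/4)

1. B_x = -13/2  [2·signedArea(BAD) = -87/4 ∩ BA · DC = -45/4]
2. B_y = 3/4  [2·signedArea(BAD) = -87/4 ∩ BA · DC = -45/4]
   → B = (-13/2, 3/4)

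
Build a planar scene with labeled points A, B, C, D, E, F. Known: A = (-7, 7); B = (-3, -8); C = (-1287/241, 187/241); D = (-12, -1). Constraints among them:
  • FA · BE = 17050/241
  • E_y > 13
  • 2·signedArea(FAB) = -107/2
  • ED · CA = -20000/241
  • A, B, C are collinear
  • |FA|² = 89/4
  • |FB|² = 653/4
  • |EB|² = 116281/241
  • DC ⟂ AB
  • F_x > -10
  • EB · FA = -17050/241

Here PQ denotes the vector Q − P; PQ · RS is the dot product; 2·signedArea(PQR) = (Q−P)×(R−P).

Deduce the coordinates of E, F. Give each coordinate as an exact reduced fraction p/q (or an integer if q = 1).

E = (-2087/241, 3187/241)
F = (-19/2, 3)

1. E_x = -2087/241  [line 400/241·x + -1500/241·y + 23300/241 = 0 ∩ |EB|² = 116281/241]
2. E_y = 3187/241  [line 400/241·x + -1500/241·y + 23300/241 = 0 ∩ |EB|² = 116281/241]
   → E = (-2087/241, 3187/241)
3. F_x = -19/2  [EB · FA = -17050/241 ∩ 2·signedArea(FAB) = -107/2]
4. F_y = 3  [EB · FA = -17050/241 ∩ 2·signedArea(FAB) = -107/2]
   → F = (-19/2, 3)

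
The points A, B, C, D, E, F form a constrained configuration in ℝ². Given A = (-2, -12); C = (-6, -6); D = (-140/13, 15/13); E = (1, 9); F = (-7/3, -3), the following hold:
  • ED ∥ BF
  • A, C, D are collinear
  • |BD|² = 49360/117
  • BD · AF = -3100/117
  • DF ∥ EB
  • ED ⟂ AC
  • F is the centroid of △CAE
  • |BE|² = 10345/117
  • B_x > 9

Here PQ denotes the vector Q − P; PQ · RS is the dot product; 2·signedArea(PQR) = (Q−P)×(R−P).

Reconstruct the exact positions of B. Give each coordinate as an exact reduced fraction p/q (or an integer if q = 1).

B = (368/39, 63/13)

1. B_x = 368/39  [ED ∥ BF ∩ DF ∥ EB]
2. B_y = 63/13  [ED ∥ BF ∩ DF ∥ EB]
   → B = (368/39, 63/13)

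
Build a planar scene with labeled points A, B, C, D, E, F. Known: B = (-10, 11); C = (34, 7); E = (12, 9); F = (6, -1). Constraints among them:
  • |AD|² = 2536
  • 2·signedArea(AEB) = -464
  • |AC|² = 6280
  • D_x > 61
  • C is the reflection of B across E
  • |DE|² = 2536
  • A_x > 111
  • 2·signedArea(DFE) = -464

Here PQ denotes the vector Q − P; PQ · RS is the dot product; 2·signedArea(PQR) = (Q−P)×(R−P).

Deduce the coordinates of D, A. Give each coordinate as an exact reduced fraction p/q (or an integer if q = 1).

1. D_x = 62  [line -10·x + 6·y + 530 = 0 ∩ |DE|² = 2536]
2. D_y = 15  [line -10·x + 6·y + 530 = 0 ∩ |DE|² = 2536]
   → D = (62, 15)
3. A_x = 112  [line -2·x + -22·y + 686 = 0 ∩ |AD|² = 2536]
4. A_y = 21  [line -2·x + -22·y + 686 = 0 ∩ |AD|² = 2536]
   → A = (112, 21)

A = (112, 21)
D = (62, 15)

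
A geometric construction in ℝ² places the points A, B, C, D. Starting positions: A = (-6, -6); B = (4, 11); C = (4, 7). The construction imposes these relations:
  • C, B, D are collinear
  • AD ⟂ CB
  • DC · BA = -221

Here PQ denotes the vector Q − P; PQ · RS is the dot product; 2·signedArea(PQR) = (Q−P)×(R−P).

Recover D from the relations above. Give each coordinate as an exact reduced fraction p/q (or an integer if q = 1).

1. D_x = 4  [C, B, D are collinear ∩ AD ⟂ CB]
2. D_y = -6  [C, B, D are collinear ∩ AD ⟂ CB]
   → D = (4, -6)

D = (4, -6)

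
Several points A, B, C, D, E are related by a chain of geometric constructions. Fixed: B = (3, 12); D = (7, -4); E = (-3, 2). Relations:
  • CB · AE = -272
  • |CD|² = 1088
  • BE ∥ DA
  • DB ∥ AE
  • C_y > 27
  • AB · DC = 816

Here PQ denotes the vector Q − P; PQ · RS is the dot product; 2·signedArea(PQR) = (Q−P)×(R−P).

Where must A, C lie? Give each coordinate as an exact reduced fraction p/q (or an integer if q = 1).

1. A_x = 1  [DB ∥ AE ∩ BE ∥ DA]
2. A_y = -14  [DB ∥ AE ∩ BE ∥ DA]
   → A = (1, -14)
3. C_x = -1  [CB · AE = -272 ∩ AB · DC = 816]
4. C_y = 28  [CB · AE = -272 ∩ AB · DC = 816]
   → C = (-1, 28)

A = (1, -14)
C = (-1, 28)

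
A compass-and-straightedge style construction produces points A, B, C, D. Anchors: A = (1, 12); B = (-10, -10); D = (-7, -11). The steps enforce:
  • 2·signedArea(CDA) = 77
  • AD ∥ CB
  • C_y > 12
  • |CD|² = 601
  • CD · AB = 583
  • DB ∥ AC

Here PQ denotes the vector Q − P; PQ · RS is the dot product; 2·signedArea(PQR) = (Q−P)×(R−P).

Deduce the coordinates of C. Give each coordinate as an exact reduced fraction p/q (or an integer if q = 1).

C = (-2, 13)

1. C_x = -2  [AD ∥ CB ∩ DB ∥ AC]
2. C_y = 13  [AD ∥ CB ∩ DB ∥ AC]
   → C = (-2, 13)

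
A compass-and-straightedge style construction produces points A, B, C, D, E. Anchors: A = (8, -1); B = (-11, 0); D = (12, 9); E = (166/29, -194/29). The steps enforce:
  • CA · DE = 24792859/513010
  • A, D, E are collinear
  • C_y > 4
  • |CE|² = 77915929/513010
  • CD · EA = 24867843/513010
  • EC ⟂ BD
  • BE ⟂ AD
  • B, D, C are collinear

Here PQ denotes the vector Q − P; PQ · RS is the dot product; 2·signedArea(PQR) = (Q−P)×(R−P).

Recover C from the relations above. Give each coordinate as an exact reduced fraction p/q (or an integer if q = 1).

C = (21817/17690, 84681/17690)

1. C_x = 21817/17690  [B, D, C are collinear ∩ EC ⟂ BD]
2. C_y = 84681/17690  [B, D, C are collinear ∩ EC ⟂ BD]
   → C = (21817/17690, 84681/17690)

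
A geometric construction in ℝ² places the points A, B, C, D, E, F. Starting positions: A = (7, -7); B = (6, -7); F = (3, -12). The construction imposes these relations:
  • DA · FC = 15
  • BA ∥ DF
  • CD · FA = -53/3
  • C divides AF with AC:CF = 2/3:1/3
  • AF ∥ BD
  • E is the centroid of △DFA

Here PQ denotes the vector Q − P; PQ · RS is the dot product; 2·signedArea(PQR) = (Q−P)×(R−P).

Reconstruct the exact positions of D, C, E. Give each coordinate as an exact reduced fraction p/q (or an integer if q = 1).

1. D_x = 2  [BA ∥ DF ∩ AF ∥ BD]
2. D_y = -12  [BA ∥ DF ∩ AF ∥ BD]
   → D = (2, -12)
3. C_x = 13/3  [C divides AF with AC:CF = 2/3:1/3]
4. C_y = -31/3  [C divides AF with AC:CF = 2/3:1/3]
   → C = (13/3, -31/3)
5. E_x = 4  [E is the centroid of △DFA]
6. E_y = -31/3  [E is the centroid of △DFA]
   → E = (4, -31/3)

C = (13/3, -31/3)
D = (2, -12)
E = (4, -31/3)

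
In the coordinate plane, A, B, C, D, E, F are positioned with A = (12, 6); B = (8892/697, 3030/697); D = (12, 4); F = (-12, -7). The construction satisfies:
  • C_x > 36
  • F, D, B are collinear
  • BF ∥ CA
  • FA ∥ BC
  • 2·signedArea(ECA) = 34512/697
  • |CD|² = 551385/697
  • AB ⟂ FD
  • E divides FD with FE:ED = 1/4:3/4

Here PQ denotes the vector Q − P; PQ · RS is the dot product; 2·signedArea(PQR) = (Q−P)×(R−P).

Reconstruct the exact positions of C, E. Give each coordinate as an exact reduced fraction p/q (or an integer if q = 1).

C = (25620/697, 12091/697)
E = (-6, -17/4)

1. C_x = 25620/697  [BF ∥ CA ∩ FA ∥ BC]
2. C_y = 12091/697  [BF ∥ CA ∩ FA ∥ BC]
   → C = (25620/697, 12091/697)
3. E_x = -6  [E divides FD with FE:ED = 1/4:3/4]
4. E_y = -17/4  [E divides FD with FE:ED = 1/4:3/4]
   → E = (-6, -17/4)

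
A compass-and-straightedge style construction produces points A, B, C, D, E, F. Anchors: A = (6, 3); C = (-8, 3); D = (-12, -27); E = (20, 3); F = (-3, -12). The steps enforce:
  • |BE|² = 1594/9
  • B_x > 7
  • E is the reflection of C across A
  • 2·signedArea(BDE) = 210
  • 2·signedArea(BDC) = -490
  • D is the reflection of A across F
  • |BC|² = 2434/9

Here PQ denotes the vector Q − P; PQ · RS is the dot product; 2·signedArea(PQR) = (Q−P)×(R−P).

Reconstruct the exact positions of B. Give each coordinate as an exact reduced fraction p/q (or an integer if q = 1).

B = (23/3, -2)

1. B_x = 23/3  [2·signedArea(BDC) = -490 ∩ 2·signedArea(BDE) = 210]
2. B_y = -2  [2·signedArea(BDC) = -490 ∩ 2·signedArea(BDE) = 210]
   → B = (23/3, -2)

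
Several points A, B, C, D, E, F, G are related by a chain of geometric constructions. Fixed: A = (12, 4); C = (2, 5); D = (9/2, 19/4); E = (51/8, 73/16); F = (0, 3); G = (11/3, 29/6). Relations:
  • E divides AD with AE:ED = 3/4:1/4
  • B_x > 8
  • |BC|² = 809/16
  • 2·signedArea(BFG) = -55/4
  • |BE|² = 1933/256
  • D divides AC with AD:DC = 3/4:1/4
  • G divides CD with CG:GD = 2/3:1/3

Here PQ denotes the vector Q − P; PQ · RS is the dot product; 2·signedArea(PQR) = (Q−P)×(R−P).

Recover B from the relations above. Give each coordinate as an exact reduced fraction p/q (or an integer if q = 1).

1. B_x = 9  [line -11/6·x + 11/3·y + 11/4 = 0 ∩ |BE|² = 1933/256]
2. B_y = 15/4  [line -11/6·x + 11/3·y + 11/4 = 0 ∩ |BE|² = 1933/256]
   → B = (9, 15/4)

B = (9, 15/4)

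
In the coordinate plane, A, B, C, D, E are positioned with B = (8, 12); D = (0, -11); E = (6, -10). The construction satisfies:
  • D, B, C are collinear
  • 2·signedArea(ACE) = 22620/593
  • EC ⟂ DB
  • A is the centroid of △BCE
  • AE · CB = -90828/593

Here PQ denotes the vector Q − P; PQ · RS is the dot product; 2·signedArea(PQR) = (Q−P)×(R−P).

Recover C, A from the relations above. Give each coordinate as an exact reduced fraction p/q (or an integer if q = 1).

1. C_x = 568/593  [D, B, C are collinear ∩ EC ⟂ DB]
2. C_y = -4890/593  [D, B, C are collinear ∩ EC ⟂ DB]
   → C = (568/593, -4890/593)
3. A_x = 8870/1779  [A is the centroid of △BCE]
4. A_y = -3704/1779  [A is the centroid of △BCE]
   → A = (8870/1779, -3704/1779)

A = (8870/1779, -3704/1779)
C = (568/593, -4890/593)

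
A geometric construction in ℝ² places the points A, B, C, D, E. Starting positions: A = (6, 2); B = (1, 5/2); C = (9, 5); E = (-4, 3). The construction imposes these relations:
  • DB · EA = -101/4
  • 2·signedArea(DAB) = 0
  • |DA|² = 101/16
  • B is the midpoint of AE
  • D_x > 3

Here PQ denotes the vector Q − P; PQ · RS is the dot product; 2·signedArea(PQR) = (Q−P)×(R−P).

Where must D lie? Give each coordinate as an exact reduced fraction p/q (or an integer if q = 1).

D = (7/2, 9/4)

1. D_x = 7/2  [2·signedArea(DAB) = 0 ∩ DB · EA = -101/4]
2. D_y = 9/4  [2·signedArea(DAB) = 0 ∩ DB · EA = -101/4]
   → D = (7/2, 9/4)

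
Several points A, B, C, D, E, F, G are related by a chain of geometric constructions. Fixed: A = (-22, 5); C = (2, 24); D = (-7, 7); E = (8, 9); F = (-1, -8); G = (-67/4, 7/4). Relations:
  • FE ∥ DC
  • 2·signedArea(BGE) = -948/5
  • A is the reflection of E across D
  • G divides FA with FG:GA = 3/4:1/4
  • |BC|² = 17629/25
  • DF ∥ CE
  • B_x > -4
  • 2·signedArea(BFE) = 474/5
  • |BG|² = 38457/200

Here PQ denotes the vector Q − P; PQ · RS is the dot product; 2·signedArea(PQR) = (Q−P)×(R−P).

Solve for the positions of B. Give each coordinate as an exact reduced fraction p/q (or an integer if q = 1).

B = (-17/5, -2)

1. B_x = -17/5  [2·signedArea(BGE) = -948/5 ∩ 2·signedArea(BFE) = 474/5]
2. B_y = -2  [2·signedArea(BGE) = -948/5 ∩ 2·signedArea(BFE) = 474/5]
   → B = (-17/5, -2)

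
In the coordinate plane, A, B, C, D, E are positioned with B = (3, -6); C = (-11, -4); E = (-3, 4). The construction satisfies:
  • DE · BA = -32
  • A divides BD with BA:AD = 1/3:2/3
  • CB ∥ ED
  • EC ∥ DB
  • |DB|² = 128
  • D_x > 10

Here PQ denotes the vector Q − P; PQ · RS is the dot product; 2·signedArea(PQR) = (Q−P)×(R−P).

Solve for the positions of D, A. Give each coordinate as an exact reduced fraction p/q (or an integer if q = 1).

A = (17/3, -10/3)
D = (11, 2)

1. D_x = 11  [EC ∥ DB ∩ CB ∥ ED]
2. D_y = 2  [EC ∥ DB ∩ CB ∥ ED]
   → D = (11, 2)
3. A_x = 17/3  [A divides BD with BA:AD = 1/3:2/3]
4. A_y = -10/3  [A divides BD with BA:AD = 1/3:2/3]
   → A = (17/3, -10/3)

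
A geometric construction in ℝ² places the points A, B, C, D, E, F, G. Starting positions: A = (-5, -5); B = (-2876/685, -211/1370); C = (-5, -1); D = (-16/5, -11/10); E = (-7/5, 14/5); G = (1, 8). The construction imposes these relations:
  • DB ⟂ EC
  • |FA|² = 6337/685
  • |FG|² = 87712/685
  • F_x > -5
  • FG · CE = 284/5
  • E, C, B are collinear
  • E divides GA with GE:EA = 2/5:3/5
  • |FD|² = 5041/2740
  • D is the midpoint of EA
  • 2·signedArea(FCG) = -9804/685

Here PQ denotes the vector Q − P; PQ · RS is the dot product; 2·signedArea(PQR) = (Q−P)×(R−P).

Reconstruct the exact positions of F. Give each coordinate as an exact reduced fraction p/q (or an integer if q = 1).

F = (-2831/685, -1428/685)

1. F_x = -2831/685  [FG · CE = 284/5 ∩ 2·signedArea(FCG) = -9804/685]
2. F_y = -1428/685  [FG · CE = 284/5 ∩ 2·signedArea(FCG) = -9804/685]
   → F = (-2831/685, -1428/685)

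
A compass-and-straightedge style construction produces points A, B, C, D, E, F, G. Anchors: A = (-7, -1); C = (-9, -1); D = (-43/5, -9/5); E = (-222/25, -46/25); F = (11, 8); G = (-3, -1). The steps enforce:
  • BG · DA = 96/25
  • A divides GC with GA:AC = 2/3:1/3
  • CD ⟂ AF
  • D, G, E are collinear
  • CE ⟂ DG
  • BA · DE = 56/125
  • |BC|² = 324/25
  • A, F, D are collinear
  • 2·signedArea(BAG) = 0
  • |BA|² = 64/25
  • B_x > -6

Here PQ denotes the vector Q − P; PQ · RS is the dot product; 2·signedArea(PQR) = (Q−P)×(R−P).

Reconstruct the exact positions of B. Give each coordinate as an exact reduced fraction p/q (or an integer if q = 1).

1. B_x = -27/5  [2·signedArea(BAG) = 0 ∩ BG · DA = 96/25]
2. B_y = -1  [2·signedArea(BAG) = 0 ∩ BG · DA = 96/25]
   → B = (-27/5, -1)

B = (-27/5, -1)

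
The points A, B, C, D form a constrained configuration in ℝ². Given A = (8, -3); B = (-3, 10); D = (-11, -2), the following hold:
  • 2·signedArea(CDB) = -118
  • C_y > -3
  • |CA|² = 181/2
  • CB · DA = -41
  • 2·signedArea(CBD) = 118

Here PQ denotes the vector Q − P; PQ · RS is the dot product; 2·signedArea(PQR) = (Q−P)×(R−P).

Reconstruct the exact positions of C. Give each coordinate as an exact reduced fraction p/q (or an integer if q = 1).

1. C_x = -3/2  [2·signedArea(CDB) = -118 ∩ CB · DA = -41]
2. C_y = -5/2  [2·signedArea(CDB) = -118 ∩ CB · DA = -41]
   → C = (-3/2, -5/2)

C = (-3/2, -5/2)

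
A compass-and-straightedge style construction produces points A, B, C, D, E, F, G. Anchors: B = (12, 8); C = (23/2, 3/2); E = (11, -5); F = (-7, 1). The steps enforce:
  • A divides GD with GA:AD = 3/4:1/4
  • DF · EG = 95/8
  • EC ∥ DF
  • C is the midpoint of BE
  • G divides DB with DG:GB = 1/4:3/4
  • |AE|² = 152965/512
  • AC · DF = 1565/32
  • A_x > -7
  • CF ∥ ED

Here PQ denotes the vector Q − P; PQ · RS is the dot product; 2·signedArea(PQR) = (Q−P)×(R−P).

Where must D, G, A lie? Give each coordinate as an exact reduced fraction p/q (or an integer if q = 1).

1. D_x = -15/2  [EC ∥ DF ∩ CF ∥ ED]
2. D_y = -11/2  [EC ∥ DF ∩ CF ∥ ED]
   → D = (-15/2, -11/2)
3. G_x = -21/8  [G divides DB with DG:GB = 1/4:3/4]
4. G_y = -17/8  [G divides DB with DG:GB = 1/4:3/4]
   → G = (-21/8, -17/8)
5. A_x = -201/32  [A divides GD with GA:AD = 3/4:1/4]
6. A_y = -149/32  [A divides GD with GA:AD = 3/4:1/4]
   → A = (-201/32, -149/32)

A = (-201/32, -149/32)
D = (-15/2, -11/2)
G = (-21/8, -17/8)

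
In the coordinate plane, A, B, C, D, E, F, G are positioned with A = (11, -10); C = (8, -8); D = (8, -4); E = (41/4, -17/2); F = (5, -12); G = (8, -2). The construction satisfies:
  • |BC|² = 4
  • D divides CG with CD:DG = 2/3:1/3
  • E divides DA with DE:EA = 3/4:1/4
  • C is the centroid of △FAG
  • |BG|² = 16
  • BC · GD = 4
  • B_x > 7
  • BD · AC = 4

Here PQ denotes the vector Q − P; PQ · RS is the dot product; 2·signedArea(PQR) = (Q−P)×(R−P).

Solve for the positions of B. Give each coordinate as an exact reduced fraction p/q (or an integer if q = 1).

1. B_x = 8  [BC · GD = 4 ∩ BD · AC = 4]
2. B_y = -6  [BC · GD = 4 ∩ BD · AC = 4]
   → B = (8, -6)

B = (8, -6)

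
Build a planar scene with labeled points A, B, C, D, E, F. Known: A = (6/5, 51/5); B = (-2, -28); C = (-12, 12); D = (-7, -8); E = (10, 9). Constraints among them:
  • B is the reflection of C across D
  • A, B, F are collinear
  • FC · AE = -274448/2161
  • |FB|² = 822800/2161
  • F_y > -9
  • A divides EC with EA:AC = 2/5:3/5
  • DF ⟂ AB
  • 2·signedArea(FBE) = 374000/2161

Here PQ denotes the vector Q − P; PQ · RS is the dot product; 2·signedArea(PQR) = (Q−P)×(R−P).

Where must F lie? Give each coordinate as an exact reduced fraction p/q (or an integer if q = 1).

F = (-802/2161, -18488/2161)

1. F_x = -802/2161  [A, B, F are collinear ∩ DF ⟂ AB]
2. F_y = -18488/2161  [A, B, F are collinear ∩ DF ⟂ AB]
   → F = (-802/2161, -18488/2161)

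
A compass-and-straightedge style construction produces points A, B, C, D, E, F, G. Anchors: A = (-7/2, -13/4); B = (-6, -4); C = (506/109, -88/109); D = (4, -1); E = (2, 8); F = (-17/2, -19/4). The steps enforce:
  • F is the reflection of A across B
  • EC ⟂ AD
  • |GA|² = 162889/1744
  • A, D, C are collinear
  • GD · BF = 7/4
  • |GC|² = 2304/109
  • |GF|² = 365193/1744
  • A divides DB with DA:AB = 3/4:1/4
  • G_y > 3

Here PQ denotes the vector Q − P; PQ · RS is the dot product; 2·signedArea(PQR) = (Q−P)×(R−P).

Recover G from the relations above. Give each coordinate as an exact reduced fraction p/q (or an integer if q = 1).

G = (362/109, 392/109)

1. G_x = 362/109  [line 5/2·x + 3/4·y + -11 = 0 ∩ |GF|² = 365193/1744]
2. G_y = 392/109  [line 5/2·x + 3/4·y + -11 = 0 ∩ |GF|² = 365193/1744]
   → G = (362/109, 392/109)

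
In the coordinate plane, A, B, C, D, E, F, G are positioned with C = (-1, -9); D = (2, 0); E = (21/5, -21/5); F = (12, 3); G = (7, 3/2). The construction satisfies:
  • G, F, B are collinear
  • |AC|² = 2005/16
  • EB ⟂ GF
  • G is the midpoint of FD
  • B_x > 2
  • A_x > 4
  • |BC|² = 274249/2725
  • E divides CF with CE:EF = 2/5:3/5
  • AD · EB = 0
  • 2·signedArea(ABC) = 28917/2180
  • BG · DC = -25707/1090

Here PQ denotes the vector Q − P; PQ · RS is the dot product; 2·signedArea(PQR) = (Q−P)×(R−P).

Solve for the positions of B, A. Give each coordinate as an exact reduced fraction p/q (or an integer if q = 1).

1. B_x = 312/109  [G, F, B are collinear ∩ EB ⟂ GF]
2. B_y = 141/545  [G, F, B are collinear ∩ EB ⟂ GF]
   → B = (312/109, 141/545)
3. A_x = 9/2  [AD · EB = 0 ∩ 2·signedArea(ABC) = 28917/2180]
4. A_y = 3/4  [AD · EB = 0 ∩ 2·signedArea(ABC) = 28917/2180]
   → A = (9/2, 3/4)

A = (9/2, 3/4)
B = (312/109, 141/545)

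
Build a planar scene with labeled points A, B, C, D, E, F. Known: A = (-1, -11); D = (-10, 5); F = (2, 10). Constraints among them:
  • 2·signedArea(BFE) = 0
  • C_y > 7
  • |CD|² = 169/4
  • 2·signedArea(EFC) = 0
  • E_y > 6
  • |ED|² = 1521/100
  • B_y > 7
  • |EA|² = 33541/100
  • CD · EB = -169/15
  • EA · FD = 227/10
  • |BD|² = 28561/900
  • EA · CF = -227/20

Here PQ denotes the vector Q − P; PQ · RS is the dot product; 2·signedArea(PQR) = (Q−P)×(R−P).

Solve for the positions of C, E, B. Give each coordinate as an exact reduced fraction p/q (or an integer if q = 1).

1. E_x = -32/5  [line 12·x + 5·y + 443/10 = 0 ∩ |ED|² = 1521/100]
2. E_y = 13/2  [line 12·x + 5·y + 443/10 = 0 ∩ |ED|² = 1521/100]
   → E = (-32/5, 13/2)
3. B_x = -24/5  [line 7/2·x + -42/5·y + 77 = 0 ∩ |BD|² = 28561/900]
4. B_y = 43/6  [line 7/2·x + -42/5·y + 77 = 0 ∩ |BD|² = 28561/900]
   → B = (-24/5, 43/6)
5. C_x = -4  [CD · EB = -169/15 ∩ 2·signedArea(EFC) = 0]
6. C_y = 15/2  [CD · EB = -169/15 ∩ 2·signedArea(EFC) = 0]
   → C = (-4, 15/2)

B = (-24/5, 43/6)
C = (-4, 15/2)
E = (-32/5, 13/2)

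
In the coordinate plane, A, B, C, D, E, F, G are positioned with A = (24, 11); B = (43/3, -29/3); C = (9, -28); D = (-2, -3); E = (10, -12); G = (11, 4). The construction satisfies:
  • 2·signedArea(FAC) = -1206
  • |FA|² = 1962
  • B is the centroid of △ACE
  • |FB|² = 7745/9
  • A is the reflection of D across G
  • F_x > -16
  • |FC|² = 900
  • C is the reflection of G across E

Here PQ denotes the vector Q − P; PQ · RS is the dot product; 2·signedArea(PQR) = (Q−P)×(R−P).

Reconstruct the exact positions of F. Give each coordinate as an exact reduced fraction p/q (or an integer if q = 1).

1. F_x = -15  [line 39·x + -15·y + 435 = 0 ∩ |FC|² = 900]
2. F_y = -10  [line 39·x + -15·y + 435 = 0 ∩ |FC|² = 900]
   → F = (-15, -10)

F = (-15, -10)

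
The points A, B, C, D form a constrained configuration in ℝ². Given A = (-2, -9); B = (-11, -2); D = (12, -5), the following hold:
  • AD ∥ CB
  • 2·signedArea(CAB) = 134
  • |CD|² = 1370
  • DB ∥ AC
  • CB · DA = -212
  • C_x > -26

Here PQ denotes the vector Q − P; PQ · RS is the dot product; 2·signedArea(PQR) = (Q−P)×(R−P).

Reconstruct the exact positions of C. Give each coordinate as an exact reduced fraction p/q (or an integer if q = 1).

1. C_x = -25  [AD ∥ CB ∩ DB ∥ AC]
2. C_y = -6  [AD ∥ CB ∩ DB ∥ AC]
   → C = (-25, -6)

C = (-25, -6)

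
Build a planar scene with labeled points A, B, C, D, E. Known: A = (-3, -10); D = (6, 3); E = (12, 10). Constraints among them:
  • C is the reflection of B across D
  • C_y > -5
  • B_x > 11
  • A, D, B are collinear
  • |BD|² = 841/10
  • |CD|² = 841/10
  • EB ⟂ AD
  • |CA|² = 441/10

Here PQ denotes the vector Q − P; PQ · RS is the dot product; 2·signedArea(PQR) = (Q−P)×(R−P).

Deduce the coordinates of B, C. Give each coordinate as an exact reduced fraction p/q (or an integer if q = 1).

B = (561/50, 527/50)
C = (39/50, -227/50)

1. B_x = 561/50  [A, D, B are collinear ∩ EB ⟂ AD]
2. B_y = 527/50  [A, D, B are collinear ∩ EB ⟂ AD]
   → B = (561/50, 527/50)
3. C_x = 39/50  [C is the reflection of B across D]
4. C_y = -227/50  [C is the reflection of B across D]
   → C = (39/50, -227/50)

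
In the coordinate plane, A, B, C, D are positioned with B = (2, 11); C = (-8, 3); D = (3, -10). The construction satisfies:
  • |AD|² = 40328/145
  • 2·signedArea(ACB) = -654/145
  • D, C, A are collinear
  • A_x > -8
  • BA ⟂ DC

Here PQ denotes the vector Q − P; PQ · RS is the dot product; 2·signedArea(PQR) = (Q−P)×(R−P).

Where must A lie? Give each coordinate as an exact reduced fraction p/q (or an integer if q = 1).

A = (-1127/145, 396/145)

1. A_x = -1127/145  [D, C, A are collinear ∩ BA ⟂ DC]
2. A_y = 396/145  [D, C, A are collinear ∩ BA ⟂ DC]
   → A = (-1127/145, 396/145)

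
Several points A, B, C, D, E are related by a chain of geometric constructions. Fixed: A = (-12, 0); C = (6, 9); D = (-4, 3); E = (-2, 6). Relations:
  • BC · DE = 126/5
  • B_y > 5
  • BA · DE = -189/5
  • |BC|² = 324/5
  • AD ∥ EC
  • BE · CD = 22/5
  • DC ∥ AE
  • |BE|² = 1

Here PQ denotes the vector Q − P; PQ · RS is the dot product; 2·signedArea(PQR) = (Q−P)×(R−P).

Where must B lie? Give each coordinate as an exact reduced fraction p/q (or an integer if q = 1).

1. B_x = -6/5  [BC · DE = 126/5 ∩ BE · CD = 22/5]
2. B_y = 27/5  [BC · DE = 126/5 ∩ BE · CD = 22/5]
   → B = (-6/5, 27/5)

B = (-6/5, 27/5)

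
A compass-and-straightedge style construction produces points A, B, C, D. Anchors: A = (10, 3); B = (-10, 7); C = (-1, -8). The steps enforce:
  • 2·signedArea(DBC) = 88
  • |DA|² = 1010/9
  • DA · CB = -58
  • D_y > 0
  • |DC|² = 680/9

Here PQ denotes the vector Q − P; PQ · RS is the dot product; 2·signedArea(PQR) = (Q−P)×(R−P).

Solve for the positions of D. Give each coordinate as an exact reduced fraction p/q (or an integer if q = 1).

1. D_x = -1/3  [2·signedArea(DBC) = 88 ∩ DA · CB = -58]
2. D_y = 2/3  [2·signedArea(DBC) = 88 ∩ DA · CB = -58]
   → D = (-1/3, 2/3)

D = (-1/3, 2/3)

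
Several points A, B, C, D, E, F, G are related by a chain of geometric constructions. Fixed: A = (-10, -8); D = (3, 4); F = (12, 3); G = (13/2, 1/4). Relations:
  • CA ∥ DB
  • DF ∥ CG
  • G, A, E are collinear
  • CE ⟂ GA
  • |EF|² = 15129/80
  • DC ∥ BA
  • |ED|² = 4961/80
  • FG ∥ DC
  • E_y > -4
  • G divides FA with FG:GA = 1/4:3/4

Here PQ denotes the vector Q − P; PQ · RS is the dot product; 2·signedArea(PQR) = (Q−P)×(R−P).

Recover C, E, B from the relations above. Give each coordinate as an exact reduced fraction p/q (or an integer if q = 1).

1. C_x = -5/2  [DF ∥ CG ∩ FG ∥ DC]
2. C_y = 5/4  [DF ∥ CG ∩ FG ∥ DC]
   → C = (-5/2, 5/4)
3. E_x = -3/10  [G, A, E are collinear ∩ CE ⟂ GA]
4. E_y = -63/20  [G, A, E are collinear ∩ CE ⟂ GA]
   → E = (-3/10, -63/20)
5. B_x = -9/2  [DC ∥ BA ∩ CA ∥ DB]
6. B_y = -21/4  [DC ∥ BA ∩ CA ∥ DB]
   → B = (-9/2, -21/4)

B = (-9/2, -21/4)
C = (-5/2, 5/4)
E = (-3/10, -63/20)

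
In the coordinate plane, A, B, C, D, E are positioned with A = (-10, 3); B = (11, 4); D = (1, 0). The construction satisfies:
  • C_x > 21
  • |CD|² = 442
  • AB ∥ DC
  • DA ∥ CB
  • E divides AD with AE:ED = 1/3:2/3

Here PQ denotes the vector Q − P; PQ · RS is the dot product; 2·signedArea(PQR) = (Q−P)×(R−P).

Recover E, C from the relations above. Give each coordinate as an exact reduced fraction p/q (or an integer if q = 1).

C = (22, 1)
E = (-19/3, 2)

1. E_x = -19/3  [E divides AD with AE:ED = 1/3:2/3]
2. E_y = 2  [E divides AD with AE:ED = 1/3:2/3]
   → E = (-19/3, 2)
3. C_x = 22  [DA ∥ CB ∩ AB ∥ DC]
4. C_y = 1  [DA ∥ CB ∩ AB ∥ DC]
   → C = (22, 1)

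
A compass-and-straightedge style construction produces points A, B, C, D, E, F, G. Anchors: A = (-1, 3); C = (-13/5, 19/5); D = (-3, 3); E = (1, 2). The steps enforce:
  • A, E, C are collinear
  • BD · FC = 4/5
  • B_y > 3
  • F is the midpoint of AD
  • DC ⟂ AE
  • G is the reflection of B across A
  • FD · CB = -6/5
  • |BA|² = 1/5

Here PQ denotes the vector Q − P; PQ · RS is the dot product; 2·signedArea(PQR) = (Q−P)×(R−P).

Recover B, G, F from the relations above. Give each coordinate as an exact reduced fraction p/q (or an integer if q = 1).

B = (-7/5, 16/5)
F = (-2, 3)
G = (-3/5, 14/5)

1. F_x = -2  [F is the midpoint of AD]
2. F_y = 3  [F is the midpoint of AD]
   → F = (-2, 3)
3. B_x = -7/5  [BD · FC = 4/5 ∩ FD · CB = -6/5]
4. B_y = 16/5  [BD · FC = 4/5 ∩ FD · CB = -6/5]
   → B = (-7/5, 16/5)
5. G_x = -3/5  [G is the reflection of B across A]
6. G_y = 14/5  [G is the reflection of B across A]
   → G = (-3/5, 14/5)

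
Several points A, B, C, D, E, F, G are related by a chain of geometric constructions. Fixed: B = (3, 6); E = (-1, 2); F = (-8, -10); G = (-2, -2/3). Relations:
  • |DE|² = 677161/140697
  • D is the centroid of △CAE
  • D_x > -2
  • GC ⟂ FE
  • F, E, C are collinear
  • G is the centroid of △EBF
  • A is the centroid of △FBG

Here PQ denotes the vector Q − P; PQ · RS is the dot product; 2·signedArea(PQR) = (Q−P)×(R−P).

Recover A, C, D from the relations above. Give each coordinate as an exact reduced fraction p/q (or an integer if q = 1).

1. A_x = -7/3  [A is the centroid of △FBG]
2. A_y = -14/9  [A is the centroid of △FBG]
   → A = (-7/3, -14/9)
3. C_x = -466/193  [F, E, C are collinear ∩ GC ⟂ FE]
4. C_y = -82/193  [F, E, C are collinear ∩ GC ⟂ FE]
   → C = (-466/193, -82/193)
5. D_x = -3328/1737  [D is the centroid of △CAE]
6. D_y = 34/5211  [D is the centroid of △CAE]
   → D = (-3328/1737, 34/5211)

A = (-7/3, -14/9)
C = (-466/193, -82/193)
D = (-3328/1737, 34/5211)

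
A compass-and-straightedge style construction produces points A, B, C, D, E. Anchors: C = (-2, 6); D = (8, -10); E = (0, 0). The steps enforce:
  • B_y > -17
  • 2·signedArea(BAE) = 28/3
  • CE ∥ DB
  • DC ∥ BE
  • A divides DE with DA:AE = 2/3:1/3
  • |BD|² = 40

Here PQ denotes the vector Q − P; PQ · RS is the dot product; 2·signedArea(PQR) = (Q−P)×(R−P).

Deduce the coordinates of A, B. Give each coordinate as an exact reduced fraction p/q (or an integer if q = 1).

A = (8/3, -10/3)
B = (10, -16)

1. A_x = 8/3  [A divides DE with DA:AE = 2/3:1/3]
2. A_y = -10/3  [A divides DE with DA:AE = 2/3:1/3]
   → A = (8/3, -10/3)
3. B_x = 10  [DC ∥ BE ∩ CE ∥ DB]
4. B_y = -16  [DC ∥ BE ∩ CE ∥ DB]
   → B = (10, -16)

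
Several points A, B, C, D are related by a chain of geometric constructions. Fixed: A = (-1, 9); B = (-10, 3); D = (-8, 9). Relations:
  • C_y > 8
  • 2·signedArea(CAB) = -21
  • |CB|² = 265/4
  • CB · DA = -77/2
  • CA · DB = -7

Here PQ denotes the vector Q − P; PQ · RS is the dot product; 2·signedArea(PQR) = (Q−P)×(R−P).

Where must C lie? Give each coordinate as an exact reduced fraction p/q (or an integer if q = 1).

1. C_x = -9/2  [2·signedArea(CAB) = -21 ∩ CB · DA = -77/2]
2. C_y = 9  [2·signedArea(CAB) = -21 ∩ CB · DA = -77/2]
   → C = (-9/2, 9)

C = (-9/2, 9)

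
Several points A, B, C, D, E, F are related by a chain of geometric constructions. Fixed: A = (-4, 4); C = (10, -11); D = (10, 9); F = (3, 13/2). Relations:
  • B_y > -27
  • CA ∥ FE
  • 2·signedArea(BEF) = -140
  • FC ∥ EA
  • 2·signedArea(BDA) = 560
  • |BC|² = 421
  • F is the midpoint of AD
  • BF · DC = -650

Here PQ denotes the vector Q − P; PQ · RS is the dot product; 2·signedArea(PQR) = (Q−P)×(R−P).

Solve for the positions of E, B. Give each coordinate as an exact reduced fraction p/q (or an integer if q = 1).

1. E_x = -11  [FC ∥ EA ∩ CA ∥ FE]
2. E_y = 43/2  [FC ∥ EA ∩ CA ∥ FE]
   → E = (-11, 43/2)
3. B_x = 24  [2·signedArea(BEF) = -140 ∩ 2·signedArea(BDA) = 560]
4. B_y = -26  [2·signedArea(BEF) = -140 ∩ 2·signedArea(BDA) = 560]
   → B = (24, -26)

B = (24, -26)
E = (-11, 43/2)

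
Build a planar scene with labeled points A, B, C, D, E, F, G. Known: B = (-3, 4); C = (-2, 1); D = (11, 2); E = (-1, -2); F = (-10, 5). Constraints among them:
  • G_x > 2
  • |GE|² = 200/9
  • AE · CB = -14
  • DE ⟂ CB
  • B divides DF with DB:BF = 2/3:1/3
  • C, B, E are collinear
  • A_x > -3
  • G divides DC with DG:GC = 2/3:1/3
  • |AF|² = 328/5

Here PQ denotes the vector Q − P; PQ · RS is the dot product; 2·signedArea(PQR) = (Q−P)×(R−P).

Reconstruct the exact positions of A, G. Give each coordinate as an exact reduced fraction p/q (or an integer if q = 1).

A = (-12/5, 11/5)
G = (7/3, 4/3)

1. A_x = -12/5  [line 1·x + -3·y + 9 = 0 ∩ |AF|² = 328/5]
2. A_y = 11/5  [line 1·x + -3·y + 9 = 0 ∩ |AF|² = 328/5]
   → A = (-12/5, 11/5)
3. G_x = 7/3  [G divides DC with DG:GC = 2/3:1/3]
4. G_y = 4/3  [G divides DC with DG:GC = 2/3:1/3]
   → G = (7/3, 4/3)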